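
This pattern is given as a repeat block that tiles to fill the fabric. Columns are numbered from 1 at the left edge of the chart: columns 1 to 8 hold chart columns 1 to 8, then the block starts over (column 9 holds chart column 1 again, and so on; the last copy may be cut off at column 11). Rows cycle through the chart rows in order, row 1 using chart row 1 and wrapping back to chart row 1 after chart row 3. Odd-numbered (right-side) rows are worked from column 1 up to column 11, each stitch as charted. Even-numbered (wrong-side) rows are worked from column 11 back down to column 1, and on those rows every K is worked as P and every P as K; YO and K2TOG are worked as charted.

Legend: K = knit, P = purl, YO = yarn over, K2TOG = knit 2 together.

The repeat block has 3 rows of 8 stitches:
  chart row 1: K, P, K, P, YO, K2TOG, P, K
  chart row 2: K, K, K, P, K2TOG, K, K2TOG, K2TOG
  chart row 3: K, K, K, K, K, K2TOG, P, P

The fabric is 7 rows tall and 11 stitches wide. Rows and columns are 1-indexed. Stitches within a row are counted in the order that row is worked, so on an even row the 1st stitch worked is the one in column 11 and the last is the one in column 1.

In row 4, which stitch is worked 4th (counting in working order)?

Row 4: (4-1) mod 3 = 0, so use chart row 1. Even row -> WS.
Chart row 1 tiled across columns 1-11: K P K P YO K2TOG P K K P K
WS: work from column 11 back to column 1 (reverse the tiled row), swapping K<->P (YO and K2TOG unchanged).
Row 4 as worked: P K P P K K2TOG YO K P K P
Counting 4 along the worked row gives P.

== STITCH ==
P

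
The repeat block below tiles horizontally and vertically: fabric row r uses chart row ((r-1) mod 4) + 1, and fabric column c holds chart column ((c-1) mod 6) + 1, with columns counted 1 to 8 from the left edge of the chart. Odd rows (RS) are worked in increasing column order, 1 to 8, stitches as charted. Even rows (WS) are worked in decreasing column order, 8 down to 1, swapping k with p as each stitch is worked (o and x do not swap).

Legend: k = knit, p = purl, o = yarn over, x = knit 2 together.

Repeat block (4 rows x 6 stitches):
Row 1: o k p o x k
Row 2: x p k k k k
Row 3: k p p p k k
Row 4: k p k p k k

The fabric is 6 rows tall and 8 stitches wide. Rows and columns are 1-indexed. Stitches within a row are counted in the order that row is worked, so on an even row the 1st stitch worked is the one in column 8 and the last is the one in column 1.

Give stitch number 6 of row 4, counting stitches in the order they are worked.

Row 4 uses chart row ((4-1) mod 4)+1 = 4. Row 4 is even, so WS.
Chart row 4 tiled across columns 1-8: k p k p k k k p
WS row: flip the tiled sequence (start at column 8) and apply k<->p; o and x stay.
Row 4 as worked: k p p p k p k p
The 6th stitch worked is p.

== STITCH ==
p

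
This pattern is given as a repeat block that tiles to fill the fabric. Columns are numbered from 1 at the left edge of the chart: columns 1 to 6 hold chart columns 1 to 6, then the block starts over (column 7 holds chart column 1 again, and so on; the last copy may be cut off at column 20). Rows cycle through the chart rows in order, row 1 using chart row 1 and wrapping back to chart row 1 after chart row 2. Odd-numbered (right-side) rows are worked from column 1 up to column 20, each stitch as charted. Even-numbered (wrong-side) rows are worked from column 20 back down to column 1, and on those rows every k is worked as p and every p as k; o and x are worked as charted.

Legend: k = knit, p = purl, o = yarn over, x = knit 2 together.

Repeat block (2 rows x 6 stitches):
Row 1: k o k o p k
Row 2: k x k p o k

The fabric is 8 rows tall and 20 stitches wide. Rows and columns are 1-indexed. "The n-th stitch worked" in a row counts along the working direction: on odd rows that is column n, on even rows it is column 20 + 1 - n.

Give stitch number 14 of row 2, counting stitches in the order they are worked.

== STITCH ==
p

Derivation:
For row 2: chart row = ((2-1) mod 2) + 1 = 2; this is a WS (even) row.
Chart row 2 tiled across columns 1-20: k x k p o k k x k p o k k x k p o k k x
WS row: flip the tiled sequence (start at column 20) and apply k<->p; o and x stay.
Row 2 as worked: x p p o k p x p p o k p x p p o k p x p
The 14th stitch worked is p.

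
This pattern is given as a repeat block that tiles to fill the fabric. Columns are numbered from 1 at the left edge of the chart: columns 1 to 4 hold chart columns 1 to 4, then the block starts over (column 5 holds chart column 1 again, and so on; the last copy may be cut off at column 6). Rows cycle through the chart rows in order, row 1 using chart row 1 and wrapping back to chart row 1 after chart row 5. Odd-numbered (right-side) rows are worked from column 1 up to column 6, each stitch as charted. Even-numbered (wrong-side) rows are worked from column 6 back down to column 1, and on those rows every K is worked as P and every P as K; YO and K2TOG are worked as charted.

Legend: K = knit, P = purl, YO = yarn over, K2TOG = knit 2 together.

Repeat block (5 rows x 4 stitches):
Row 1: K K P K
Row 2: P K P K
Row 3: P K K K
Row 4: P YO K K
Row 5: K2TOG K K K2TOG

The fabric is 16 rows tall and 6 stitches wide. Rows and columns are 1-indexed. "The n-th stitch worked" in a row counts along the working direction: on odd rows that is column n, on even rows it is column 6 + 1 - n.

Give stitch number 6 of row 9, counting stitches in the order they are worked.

For row 9: chart row = ((9-1) mod 5) + 1 = 4; this is a RS (odd) row.
Chart row 4 tiled across columns 1-6: P YO K K P YO
Right side: take the tiled row as-is (worked left to right from column 1).
Stitch 6 in working order -> YO

Stitch:
YO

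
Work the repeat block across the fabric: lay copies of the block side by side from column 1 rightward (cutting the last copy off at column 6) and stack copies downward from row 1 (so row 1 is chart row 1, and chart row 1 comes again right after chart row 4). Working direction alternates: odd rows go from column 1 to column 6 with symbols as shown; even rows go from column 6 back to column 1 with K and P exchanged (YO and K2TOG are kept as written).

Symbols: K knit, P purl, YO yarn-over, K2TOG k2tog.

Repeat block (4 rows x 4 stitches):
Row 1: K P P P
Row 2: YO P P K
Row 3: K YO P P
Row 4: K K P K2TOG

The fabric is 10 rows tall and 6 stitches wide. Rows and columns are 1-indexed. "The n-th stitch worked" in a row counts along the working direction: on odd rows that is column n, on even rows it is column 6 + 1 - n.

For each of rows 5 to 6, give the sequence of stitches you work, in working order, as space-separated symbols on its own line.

Row 5: chart row 1, RS - tile across columns 1-6 and work as-is.
Row 6: chart row 2, WS - tiled (columns 1-6): YO P P K YO P; work from column 6 back to 1 with K<->P swapped.

== ROWS AS WORKED ==
K P P P K P
K YO P K K YO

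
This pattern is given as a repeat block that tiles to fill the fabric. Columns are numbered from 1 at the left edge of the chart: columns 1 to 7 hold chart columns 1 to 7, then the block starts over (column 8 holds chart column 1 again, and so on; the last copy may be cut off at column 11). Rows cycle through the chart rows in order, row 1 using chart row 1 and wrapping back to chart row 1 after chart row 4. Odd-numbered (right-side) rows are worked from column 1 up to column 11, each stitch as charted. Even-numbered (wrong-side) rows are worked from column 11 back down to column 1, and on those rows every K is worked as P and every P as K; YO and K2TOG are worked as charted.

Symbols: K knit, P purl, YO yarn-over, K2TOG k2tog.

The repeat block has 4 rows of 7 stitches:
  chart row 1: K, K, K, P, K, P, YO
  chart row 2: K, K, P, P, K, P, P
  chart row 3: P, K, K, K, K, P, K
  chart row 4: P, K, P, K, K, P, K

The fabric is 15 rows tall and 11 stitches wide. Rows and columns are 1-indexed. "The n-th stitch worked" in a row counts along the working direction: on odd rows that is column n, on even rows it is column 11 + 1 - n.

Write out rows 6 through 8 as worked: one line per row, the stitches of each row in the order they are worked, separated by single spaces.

== ROWS AS WORKED ==
K K P P K K P K K P P
P K K K K P K P K K K
P K P K P K P P K P K

Derivation:
Row 6: chart row 2, WS - tiled (columns 1-11): K K P P K P P K K P P; work from column 11 back to 1 with K<->P swapped.
Row 7: chart row 3, RS - tile across columns 1-11 and work as-is.
Row 8: chart row 4, WS - tiled (columns 1-11): P K P K K P K P K P K; work from column 11 back to 1 with K<->P swapped.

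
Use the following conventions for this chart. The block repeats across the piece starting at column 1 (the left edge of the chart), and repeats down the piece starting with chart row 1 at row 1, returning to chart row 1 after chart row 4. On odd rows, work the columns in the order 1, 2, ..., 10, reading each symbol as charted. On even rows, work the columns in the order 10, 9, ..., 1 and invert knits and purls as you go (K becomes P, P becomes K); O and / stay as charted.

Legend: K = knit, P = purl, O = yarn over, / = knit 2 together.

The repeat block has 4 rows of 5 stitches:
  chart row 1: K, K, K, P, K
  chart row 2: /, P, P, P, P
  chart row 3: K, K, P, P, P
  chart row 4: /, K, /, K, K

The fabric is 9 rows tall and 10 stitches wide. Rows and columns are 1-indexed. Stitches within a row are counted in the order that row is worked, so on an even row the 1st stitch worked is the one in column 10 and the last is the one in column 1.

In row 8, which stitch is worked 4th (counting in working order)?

Result:
P

Derivation:
Row 8: (8-1) mod 4 = 3, so use chart row 4. Even row -> WS.
Chart row 4 tiled across columns 1-10: / K / K K / K / K K
WS row: flip the tiled sequence (start at column 10) and apply K<->P; O and / stay.
Row 8 as worked: P P / P / P P / P /
The 4th stitch worked is P.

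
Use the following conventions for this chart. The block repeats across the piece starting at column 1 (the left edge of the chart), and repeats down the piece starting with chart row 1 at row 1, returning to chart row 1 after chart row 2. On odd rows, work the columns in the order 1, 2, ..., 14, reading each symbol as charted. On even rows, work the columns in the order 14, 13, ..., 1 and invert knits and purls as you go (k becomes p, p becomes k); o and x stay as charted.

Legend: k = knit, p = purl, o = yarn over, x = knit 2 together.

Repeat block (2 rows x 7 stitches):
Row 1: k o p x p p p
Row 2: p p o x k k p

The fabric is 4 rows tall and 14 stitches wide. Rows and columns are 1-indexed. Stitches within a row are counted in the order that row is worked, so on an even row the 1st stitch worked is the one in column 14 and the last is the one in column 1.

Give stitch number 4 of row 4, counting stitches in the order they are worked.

== STITCH ==
x

Derivation:
Row 4: (4-1) mod 2 = 1, so use chart row 2. Even row -> WS.
Chart row 2 tiled across columns 1-14: p p o x k k p p p o x k k p
WS: work from column 14 back to column 1 (reverse the tiled row), swapping k<->p (o and x unchanged).
Row 4 as worked: k p p x o k k k p p x o k k
The 4th stitch worked is x.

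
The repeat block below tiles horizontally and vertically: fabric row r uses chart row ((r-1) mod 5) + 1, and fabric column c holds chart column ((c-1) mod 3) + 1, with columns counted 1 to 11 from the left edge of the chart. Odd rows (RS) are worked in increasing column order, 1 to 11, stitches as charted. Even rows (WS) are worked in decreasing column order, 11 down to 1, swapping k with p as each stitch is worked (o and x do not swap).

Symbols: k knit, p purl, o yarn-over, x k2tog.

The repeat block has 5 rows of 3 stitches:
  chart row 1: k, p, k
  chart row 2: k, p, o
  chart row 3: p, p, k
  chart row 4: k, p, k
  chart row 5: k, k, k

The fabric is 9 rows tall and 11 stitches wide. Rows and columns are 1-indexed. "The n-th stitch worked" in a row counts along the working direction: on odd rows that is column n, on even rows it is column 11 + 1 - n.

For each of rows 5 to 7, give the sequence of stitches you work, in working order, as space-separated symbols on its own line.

Result:
k k k k k k k k k k k
k p p k p p k p p k p
k p o k p o k p o k p

Derivation:
Row 5: chart row 5, RS - tile across columns 1-11 and work as-is.
Row 6: chart row 1, WS - tiled (columns 1-11): k p k k p k k p k k p; work from column 11 back to 1 with k<->p swapped.
Row 7: chart row 2, RS - tile across columns 1-11 and work as-is.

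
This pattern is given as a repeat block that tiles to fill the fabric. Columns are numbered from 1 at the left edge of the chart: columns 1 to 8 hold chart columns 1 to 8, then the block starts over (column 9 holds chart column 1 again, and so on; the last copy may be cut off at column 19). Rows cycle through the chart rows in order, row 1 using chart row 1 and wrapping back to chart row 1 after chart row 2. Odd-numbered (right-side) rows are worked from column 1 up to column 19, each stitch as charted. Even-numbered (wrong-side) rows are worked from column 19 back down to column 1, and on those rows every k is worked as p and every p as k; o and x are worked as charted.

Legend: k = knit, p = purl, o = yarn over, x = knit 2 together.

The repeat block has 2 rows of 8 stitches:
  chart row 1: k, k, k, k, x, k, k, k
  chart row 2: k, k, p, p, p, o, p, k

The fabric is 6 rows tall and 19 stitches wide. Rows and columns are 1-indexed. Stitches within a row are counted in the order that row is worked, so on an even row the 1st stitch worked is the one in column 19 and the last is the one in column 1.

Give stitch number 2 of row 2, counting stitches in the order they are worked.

Row 2 uses chart row ((2-1) mod 2)+1 = 2. Row 2 is even, so WS.
Chart row 2 tiled across columns 1-19: k k p p p o p k k k p p p o p k k k p
WS: work from column 19 back to column 1 (reverse the tiled row), swapping k<->p (o and x unchanged).
Row 2 as worked: k p p p k o k k k p p p k o k k k p p
The 2nd stitch worked is p.

Stitch:
p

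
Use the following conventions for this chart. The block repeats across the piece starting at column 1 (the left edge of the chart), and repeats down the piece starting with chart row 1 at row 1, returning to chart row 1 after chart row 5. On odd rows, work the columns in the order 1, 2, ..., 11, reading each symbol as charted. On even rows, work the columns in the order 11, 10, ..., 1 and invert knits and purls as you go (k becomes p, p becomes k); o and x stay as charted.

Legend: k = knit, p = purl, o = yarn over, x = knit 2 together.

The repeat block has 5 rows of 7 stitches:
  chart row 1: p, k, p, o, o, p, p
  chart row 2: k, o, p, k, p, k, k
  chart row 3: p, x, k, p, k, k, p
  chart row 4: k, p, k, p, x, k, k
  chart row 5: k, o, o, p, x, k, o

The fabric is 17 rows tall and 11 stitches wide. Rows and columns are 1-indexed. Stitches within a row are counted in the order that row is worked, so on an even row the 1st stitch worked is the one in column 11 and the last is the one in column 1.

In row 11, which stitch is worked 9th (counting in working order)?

Row 11: (11-1) mod 5 = 0, so use chart row 1. Odd row -> RS.
Chart row 1 tiled across columns 1-11: p k p o o p p p k p o
Right side: take the tiled row as-is (worked left to right from column 1).
Counting 9 along the worked row gives k.

Result:
k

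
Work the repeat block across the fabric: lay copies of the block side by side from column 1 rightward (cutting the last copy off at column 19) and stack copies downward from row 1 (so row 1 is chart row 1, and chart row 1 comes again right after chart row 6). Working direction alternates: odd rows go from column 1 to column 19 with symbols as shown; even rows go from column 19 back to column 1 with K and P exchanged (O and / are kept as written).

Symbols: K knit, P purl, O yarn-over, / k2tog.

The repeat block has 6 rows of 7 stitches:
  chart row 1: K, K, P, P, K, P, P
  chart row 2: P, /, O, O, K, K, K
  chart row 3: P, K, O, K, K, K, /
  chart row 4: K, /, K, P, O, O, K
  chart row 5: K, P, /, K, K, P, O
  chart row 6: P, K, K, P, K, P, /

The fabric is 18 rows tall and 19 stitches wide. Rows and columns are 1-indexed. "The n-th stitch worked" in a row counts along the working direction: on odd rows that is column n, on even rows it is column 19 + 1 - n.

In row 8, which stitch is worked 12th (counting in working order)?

Row 8: (8-1) mod 6 = 1, so use chart row 2. Even row -> WS.
Chart row 2 tiled across columns 1-19: P / O O K K K P / O O K K K P / O O K
WS row: flip the tiled sequence (start at column 19) and apply K<->P; O and / stay.
Row 8 as worked: P O O / K P P P O O / K P P P O O / K
The 12th stitch worked is K.

Result:
K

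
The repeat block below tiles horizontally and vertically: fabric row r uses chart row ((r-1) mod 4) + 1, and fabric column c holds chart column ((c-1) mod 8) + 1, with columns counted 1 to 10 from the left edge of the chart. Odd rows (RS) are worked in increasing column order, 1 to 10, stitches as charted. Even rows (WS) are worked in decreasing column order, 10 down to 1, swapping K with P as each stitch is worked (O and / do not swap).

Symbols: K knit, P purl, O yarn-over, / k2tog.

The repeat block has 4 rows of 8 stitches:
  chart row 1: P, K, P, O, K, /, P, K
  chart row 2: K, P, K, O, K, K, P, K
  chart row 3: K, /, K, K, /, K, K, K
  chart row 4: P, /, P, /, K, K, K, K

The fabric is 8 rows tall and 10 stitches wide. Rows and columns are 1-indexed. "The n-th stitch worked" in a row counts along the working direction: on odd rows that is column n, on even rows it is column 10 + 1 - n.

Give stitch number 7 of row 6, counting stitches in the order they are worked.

== STITCH ==
O

Derivation:
For row 6: chart row = ((6-1) mod 4) + 1 = 2; this is a WS (even) row.
Chart row 2 tiled across columns 1-10: K P K O K K P K K P
WS row: flip the tiled sequence (start at column 10) and apply K<->P; O and / stay.
Row 6 as worked: K P P K P P O P K P
Counting 7 along the worked row gives O.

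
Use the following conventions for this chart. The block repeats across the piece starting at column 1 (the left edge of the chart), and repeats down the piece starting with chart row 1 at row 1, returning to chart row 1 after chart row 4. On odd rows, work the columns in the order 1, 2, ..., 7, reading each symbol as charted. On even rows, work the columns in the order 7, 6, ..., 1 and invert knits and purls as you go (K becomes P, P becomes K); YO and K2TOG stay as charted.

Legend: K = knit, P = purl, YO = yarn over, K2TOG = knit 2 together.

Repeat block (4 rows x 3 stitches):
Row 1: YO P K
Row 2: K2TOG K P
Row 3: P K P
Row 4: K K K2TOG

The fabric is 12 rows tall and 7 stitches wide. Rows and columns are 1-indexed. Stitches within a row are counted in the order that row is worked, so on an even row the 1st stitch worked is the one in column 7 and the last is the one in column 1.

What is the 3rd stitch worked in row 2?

== STITCH ==
P

Derivation:
Row 2 uses chart row ((2-1) mod 4)+1 = 2. Row 2 is even, so WS.
Chart row 2 tiled across columns 1-7: K2TOG K P K2TOG K P K2TOG
Wrong side: read the tiled row from column 7 down to 1 and exchange K with P (leave YO, K2TOG).
Row 2 as worked: K2TOG K P K2TOG K P K2TOG
The 3rd stitch worked is P.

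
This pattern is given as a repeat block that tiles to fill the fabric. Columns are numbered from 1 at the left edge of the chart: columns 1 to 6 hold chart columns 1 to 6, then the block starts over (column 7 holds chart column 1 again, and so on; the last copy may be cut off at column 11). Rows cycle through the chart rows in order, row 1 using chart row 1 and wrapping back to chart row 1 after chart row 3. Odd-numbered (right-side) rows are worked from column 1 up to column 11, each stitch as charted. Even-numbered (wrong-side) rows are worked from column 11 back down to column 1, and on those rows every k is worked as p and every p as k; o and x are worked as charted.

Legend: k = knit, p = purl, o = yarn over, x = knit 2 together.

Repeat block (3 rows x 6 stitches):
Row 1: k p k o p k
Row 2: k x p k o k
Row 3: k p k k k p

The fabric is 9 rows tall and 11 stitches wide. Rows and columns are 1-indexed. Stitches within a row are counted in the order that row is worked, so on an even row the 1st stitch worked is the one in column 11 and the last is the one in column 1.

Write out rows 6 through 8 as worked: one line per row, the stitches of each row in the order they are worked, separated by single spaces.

Rows as worked:
p p p k p k p p p k p
k p k o p k k p k o p
o p k x p p o p k x p

Derivation:
Row 6: chart row 3, WS - tiled (columns 1-11): k p k k k p k p k k k; work from column 11 back to 1 with k<->p swapped.
Row 7: chart row 1, RS - tile across columns 1-11 and work as-is.
Row 8: chart row 2, WS - tiled (columns 1-11): k x p k o k k x p k o; work from column 11 back to 1 with k<->p swapped.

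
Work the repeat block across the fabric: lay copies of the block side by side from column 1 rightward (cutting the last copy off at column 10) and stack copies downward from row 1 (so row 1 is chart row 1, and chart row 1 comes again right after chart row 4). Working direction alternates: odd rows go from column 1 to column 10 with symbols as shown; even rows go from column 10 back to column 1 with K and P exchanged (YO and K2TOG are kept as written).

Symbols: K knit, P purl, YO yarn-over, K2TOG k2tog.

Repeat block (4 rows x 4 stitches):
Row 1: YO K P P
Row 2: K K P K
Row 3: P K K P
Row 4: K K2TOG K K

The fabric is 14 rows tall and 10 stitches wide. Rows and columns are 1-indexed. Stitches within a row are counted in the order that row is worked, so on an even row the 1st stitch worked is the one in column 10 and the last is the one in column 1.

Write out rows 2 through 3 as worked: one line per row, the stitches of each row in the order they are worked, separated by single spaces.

Row 2: chart row 2, WS - tiled (columns 1-10): K K P K K K P K K K; work from column 10 back to 1 with K<->P swapped.
Row 3: chart row 3, RS - tile across columns 1-10 and work as-is.

Result:
P P P K P P P K P P
P K K P P K K P P K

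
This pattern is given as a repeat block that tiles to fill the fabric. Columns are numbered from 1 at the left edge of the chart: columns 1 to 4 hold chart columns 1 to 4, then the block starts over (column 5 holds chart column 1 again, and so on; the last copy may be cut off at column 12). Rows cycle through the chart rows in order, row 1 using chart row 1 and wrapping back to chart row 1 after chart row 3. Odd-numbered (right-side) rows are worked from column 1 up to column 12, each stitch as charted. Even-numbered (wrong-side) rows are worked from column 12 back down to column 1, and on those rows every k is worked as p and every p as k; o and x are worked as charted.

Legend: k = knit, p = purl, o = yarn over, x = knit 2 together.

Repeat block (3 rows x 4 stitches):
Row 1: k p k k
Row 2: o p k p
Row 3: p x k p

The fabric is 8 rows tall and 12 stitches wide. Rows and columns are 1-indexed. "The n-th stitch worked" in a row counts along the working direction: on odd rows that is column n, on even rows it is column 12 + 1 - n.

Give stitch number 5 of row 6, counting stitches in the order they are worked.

Result:
k

Derivation:
Row 6 uses chart row ((6-1) mod 3)+1 = 3. Row 6 is even, so WS.
Chart row 3 tiled across columns 1-12: p x k p p x k p p x k p
WS: work from column 12 back to column 1 (reverse the tiled row), swapping k<->p (o and x unchanged).
Row 6 as worked: k p x k k p x k k p x k
Counting 5 along the worked row gives k.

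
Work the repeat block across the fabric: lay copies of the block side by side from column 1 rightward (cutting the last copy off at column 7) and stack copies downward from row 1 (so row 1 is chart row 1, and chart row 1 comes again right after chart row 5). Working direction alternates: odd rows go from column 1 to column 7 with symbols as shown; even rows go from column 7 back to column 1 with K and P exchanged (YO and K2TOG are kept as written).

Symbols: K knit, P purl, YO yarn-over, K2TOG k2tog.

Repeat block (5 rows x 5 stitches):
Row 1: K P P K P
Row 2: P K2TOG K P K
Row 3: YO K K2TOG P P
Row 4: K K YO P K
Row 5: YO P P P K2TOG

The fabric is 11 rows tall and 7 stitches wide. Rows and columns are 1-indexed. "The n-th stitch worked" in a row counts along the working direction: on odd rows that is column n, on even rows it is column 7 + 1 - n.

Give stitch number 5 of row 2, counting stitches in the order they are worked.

Result:
P

Derivation:
For row 2: chart row = ((2-1) mod 5) + 1 = 2; this is a WS (even) row.
Chart row 2 tiled across columns 1-7: P K2TOG K P K P K2TOG
WS: work from column 7 back to column 1 (reverse the tiled row), swapping K<->P (YO and K2TOG unchanged).
Row 2 as worked: K2TOG K P K P K2TOG K
Stitch 5 in working order -> P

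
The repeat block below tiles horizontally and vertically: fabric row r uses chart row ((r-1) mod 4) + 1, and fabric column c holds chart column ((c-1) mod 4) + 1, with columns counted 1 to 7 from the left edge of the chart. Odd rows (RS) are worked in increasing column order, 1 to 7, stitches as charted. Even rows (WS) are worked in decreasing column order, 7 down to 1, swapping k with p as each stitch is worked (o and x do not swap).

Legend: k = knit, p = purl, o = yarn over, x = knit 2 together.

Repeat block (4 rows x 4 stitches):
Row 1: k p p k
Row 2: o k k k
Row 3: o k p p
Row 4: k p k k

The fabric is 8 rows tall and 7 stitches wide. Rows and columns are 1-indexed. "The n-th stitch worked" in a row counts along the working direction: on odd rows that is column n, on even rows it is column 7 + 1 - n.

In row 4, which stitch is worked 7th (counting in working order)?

For row 4: chart row = ((4-1) mod 4) + 1 = 4; this is a WS (even) row.
Chart row 4 tiled across columns 1-7: k p k k k p k
Wrong side: read the tiled row from column 7 down to 1 and exchange k with p (leave o, x).
Row 4 as worked: p k p p p k p
Stitch 7 in working order -> p

Result:
p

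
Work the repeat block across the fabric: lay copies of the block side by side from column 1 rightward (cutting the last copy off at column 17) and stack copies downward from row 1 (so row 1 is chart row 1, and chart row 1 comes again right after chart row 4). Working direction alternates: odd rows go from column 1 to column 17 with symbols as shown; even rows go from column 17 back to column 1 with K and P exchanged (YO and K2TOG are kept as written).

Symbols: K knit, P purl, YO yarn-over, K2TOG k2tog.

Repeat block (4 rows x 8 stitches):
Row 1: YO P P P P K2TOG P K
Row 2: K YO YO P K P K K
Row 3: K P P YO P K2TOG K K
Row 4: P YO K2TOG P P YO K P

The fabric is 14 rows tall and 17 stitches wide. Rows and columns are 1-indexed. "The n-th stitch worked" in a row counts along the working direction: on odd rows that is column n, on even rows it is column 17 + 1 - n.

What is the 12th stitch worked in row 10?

Result:
K

Derivation:
For row 10: chart row = ((10-1) mod 4) + 1 = 2; this is a WS (even) row.
Chart row 2 tiled across columns 1-17: K YO YO P K P K K K YO YO P K P K K K
WS row: flip the tiled sequence (start at column 17) and apply K<->P; YO and K2TOG stay.
Row 10 as worked: P P P K P K YO YO P P P K P K YO YO P
Stitch 12 in working order -> K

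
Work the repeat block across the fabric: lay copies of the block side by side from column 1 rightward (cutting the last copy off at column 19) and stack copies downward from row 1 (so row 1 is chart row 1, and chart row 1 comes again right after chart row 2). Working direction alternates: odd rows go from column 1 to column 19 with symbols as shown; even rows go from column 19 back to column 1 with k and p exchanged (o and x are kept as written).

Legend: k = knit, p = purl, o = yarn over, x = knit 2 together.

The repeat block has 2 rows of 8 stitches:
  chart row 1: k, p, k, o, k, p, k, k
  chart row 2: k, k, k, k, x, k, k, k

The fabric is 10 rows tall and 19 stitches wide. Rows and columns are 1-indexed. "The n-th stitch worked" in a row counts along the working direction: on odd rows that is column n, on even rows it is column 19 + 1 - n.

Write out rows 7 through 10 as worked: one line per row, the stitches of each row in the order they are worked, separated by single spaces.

Result:
k p k o k p k k k p k o k p k k k p k
p p p p p p x p p p p p p p x p p p p
k p k o k p k k k p k o k p k k k p k
p p p p p p x p p p p p p p x p p p p

Derivation:
Row 7: chart row 1, RS - tile across columns 1-19 and work as-is.
Row 8: chart row 2, WS - tiled (columns 1-19): k k k k x k k k k k k k x k k k k k k; work from column 19 back to 1 with k<->p swapped.
Row 9: chart row 1, RS - tile across columns 1-19 and work as-is.
Row 10: chart row 2, WS - tiled (columns 1-19): k k k k x k k k k k k k x k k k k k k; work from column 19 back to 1 with k<->p swapped.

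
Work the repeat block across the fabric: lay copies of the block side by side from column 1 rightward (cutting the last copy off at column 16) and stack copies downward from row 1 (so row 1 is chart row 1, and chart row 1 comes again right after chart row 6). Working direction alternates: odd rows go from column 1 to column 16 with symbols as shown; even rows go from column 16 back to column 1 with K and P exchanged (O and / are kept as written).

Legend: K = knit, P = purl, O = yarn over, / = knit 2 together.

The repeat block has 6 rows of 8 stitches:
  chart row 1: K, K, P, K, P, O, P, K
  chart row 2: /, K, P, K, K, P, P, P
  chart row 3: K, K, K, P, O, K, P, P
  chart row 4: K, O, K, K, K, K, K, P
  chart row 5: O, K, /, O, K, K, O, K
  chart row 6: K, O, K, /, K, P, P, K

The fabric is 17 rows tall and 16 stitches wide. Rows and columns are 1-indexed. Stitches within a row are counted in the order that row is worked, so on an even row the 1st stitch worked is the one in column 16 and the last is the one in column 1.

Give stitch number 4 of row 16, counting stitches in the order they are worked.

Row 16 uses chart row ((16-1) mod 6)+1 = 4. Row 16 is even, so WS.
Chart row 4 tiled across columns 1-16: K O K K K K K P K O K K K K K P
WS row: flip the tiled sequence (start at column 16) and apply K<->P; O and / stay.
Row 16 as worked: K P P P P P O P K P P P P P O P
Counting 4 along the worked row gives P.

Stitch:
P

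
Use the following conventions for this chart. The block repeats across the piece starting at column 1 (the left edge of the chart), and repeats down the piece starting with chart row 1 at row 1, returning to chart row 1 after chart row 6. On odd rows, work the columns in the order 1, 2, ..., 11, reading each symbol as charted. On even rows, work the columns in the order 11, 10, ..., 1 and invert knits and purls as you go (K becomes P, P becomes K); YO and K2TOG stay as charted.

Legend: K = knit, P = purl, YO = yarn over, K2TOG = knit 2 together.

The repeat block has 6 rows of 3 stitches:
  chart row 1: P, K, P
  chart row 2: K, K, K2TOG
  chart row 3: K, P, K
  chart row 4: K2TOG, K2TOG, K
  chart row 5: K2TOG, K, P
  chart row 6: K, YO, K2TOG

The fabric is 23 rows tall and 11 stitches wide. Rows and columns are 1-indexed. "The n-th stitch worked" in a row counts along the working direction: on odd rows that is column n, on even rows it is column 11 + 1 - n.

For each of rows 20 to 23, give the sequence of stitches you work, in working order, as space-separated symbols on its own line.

Row 20: chart row 2, WS - tiled (columns 1-11): K K K2TOG K K K2TOG K K K2TOG K K; work from column 11 back to 1 with K<->P swapped.
Row 21: chart row 3, RS - tile across columns 1-11 and work as-is.
Row 22: chart row 4, WS - tiled (columns 1-11): K2TOG K2TOG K K2TOG K2TOG K K2TOG K2TOG K K2TOG K2TOG; work from column 11 back to 1 with K<->P swapped.
Row 23: chart row 5, RS - tile across columns 1-11 and work as-is.

== ROWS AS WORKED ==
P P K2TOG P P K2TOG P P K2TOG P P
K P K K P K K P K K P
K2TOG K2TOG P K2TOG K2TOG P K2TOG K2TOG P K2TOG K2TOG
K2TOG K P K2TOG K P K2TOG K P K2TOG K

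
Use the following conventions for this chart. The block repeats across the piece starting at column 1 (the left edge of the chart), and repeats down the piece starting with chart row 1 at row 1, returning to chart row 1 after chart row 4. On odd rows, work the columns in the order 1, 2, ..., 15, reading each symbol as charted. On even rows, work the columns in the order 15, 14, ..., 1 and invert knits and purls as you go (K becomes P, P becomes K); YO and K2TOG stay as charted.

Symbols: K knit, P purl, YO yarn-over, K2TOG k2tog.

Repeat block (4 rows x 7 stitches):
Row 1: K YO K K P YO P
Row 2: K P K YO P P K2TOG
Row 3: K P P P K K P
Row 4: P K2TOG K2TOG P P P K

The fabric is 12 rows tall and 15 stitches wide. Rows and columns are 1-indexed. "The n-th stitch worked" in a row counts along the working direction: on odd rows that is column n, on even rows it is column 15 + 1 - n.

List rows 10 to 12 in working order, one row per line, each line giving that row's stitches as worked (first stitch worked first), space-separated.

Result:
P K2TOG K K YO P K P K2TOG K K YO P K P
K P P P K K P K P P P K K P K
K P K K K K2TOG K2TOG K P K K K K2TOG K2TOG K

Derivation:
Row 10: chart row 2, WS - tiled (columns 1-15): K P K YO P P K2TOG K P K YO P P K2TOG K; work from column 15 back to 1 with K<->P swapped.
Row 11: chart row 3, RS - tile across columns 1-15 and work as-is.
Row 12: chart row 4, WS - tiled (columns 1-15): P K2TOG K2TOG P P P K P K2TOG K2TOG P P P K P; work from column 15 back to 1 with K<->P swapped.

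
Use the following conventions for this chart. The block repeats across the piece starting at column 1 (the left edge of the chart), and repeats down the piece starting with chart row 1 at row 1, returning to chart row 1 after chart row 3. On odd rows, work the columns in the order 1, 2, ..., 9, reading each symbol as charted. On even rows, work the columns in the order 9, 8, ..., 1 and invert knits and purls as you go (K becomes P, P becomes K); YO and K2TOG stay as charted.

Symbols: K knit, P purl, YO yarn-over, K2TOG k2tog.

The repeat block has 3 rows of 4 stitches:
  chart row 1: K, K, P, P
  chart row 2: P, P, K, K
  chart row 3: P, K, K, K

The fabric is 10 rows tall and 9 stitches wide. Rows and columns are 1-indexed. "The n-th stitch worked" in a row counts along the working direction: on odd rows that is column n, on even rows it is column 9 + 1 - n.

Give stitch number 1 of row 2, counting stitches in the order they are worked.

For row 2: chart row = ((2-1) mod 3) + 1 = 2; this is a WS (even) row.
Chart row 2 tiled across columns 1-9: P P K K P P K K P
WS: work from column 9 back to column 1 (reverse the tiled row), swapping K<->P (YO and K2TOG unchanged).
Row 2 as worked: K P P K K P P K K
Stitch 1 in working order -> K

Result:
K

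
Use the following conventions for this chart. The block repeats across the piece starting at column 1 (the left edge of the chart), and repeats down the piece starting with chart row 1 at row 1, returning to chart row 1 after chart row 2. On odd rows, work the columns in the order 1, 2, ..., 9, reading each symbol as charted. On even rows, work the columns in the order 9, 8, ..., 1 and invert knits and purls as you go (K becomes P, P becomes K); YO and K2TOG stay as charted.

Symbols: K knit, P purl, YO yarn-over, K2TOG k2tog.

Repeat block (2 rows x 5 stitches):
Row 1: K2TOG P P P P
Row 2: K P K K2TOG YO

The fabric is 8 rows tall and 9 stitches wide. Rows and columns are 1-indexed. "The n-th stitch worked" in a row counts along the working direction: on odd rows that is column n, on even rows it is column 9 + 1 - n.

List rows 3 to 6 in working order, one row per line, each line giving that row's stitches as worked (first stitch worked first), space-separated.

Rows as worked:
K2TOG P P P P K2TOG P P P
K2TOG P K P YO K2TOG P K P
K2TOG P P P P K2TOG P P P
K2TOG P K P YO K2TOG P K P

Derivation:
Row 3: chart row 1, RS - tile across columns 1-9 and work as-is.
Row 4: chart row 2, WS - tiled (columns 1-9): K P K K2TOG YO K P K K2TOG; work from column 9 back to 1 with K<->P swapped.
Row 5: chart row 1, RS - tile across columns 1-9 and work as-is.
Row 6: chart row 2, WS - tiled (columns 1-9): K P K K2TOG YO K P K K2TOG; work from column 9 back to 1 with K<->P swapped.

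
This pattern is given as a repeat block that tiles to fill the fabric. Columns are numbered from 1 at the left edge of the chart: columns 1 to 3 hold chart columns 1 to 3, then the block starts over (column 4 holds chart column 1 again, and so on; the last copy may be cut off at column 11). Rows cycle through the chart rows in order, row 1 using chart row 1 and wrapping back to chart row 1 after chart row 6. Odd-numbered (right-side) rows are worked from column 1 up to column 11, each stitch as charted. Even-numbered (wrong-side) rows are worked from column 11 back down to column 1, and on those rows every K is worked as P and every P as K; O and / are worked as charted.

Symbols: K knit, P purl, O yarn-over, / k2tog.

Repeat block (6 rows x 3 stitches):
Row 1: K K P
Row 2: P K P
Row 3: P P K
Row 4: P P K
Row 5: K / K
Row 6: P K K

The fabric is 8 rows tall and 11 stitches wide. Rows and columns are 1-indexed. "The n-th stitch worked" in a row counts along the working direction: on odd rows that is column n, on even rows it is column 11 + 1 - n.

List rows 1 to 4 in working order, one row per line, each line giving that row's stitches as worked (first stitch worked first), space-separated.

Row 1: chart row 1, RS - tile across columns 1-11 and work as-is.
Row 2: chart row 2, WS - tiled (columns 1-11): P K P P K P P K P P K; work from column 11 back to 1 with K<->P swapped.
Row 3: chart row 3, RS - tile across columns 1-11 and work as-is.
Row 4: chart row 4, WS - tiled (columns 1-11): P P K P P K P P K P P; work from column 11 back to 1 with K<->P swapped.

== ROWS AS WORKED ==
K K P K K P K K P K K
P K K P K K P K K P K
P P K P P K P P K P P
K K P K K P K K P K K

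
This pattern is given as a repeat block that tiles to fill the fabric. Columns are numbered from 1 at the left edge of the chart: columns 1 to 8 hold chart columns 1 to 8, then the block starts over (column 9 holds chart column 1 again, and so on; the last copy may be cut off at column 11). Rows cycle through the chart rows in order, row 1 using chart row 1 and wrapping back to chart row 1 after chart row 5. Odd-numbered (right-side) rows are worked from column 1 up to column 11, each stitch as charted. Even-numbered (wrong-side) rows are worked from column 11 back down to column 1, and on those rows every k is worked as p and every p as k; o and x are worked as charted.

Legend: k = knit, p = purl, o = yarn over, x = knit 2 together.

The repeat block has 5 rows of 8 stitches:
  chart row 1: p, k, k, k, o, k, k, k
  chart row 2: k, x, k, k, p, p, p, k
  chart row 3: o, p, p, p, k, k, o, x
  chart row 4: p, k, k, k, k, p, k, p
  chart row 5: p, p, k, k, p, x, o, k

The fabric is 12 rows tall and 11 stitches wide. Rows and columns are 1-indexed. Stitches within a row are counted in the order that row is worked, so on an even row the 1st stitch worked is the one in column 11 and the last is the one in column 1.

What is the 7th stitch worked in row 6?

For row 6: chart row = ((6-1) mod 5) + 1 = 1; this is a WS (even) row.
Chart row 1 tiled across columns 1-11: p k k k o k k k p k k
WS: work from column 11 back to column 1 (reverse the tiled row), swapping k<->p (o and x unchanged).
Row 6 as worked: p p k p p p o p p p k
Counting 7 along the worked row gives o.

Stitch:
o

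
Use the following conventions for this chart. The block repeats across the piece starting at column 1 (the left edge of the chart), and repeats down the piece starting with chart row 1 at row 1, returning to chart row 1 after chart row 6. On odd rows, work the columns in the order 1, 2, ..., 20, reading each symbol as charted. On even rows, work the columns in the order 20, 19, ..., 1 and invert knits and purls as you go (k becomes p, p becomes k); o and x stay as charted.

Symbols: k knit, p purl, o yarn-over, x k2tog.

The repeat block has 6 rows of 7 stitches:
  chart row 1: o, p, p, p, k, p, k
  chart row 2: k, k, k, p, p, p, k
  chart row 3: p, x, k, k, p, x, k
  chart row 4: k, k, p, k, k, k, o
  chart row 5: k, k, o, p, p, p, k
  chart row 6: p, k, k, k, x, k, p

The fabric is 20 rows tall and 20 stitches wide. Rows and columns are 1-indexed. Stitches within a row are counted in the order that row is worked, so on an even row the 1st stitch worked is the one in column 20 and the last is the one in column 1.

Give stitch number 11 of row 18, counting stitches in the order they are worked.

Result:
p

Derivation:
For row 18: chart row = ((18-1) mod 6) + 1 = 6; this is a WS (even) row.
Chart row 6 tiled across columns 1-20: p k k k x k p p k k k x k p p k k k x k
WS: work from column 20 back to column 1 (reverse the tiled row), swapping k<->p (o and x unchanged).
Row 18 as worked: p x p p p k k p x p p p k k p x p p p k
Counting 11 along the worked row gives p.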